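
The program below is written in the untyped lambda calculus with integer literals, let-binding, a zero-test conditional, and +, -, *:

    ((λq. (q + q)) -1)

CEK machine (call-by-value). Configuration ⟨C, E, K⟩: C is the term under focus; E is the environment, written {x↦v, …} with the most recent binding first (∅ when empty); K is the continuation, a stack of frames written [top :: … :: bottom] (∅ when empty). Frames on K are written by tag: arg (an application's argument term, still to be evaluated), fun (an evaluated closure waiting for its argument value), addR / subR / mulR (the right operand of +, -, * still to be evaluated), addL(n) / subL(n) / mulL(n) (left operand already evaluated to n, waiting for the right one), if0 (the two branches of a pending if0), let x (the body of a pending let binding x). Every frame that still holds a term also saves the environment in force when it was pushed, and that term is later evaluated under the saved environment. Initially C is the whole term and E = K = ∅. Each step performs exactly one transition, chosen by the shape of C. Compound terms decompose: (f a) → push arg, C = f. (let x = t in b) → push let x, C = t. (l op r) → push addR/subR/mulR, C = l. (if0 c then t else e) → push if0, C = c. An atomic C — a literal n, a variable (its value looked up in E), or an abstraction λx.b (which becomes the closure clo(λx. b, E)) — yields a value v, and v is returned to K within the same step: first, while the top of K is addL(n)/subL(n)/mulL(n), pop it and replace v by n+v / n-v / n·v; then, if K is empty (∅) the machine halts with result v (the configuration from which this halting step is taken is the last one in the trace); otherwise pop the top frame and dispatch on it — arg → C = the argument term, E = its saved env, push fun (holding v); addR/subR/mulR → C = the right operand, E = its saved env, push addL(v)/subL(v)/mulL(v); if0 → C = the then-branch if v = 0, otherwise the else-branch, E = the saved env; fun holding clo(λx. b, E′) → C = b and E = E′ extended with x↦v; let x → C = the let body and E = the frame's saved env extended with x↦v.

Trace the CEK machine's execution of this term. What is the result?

t=0: ⟨C=((λq. (q + q)) -1); E=∅; K=∅⟩
t=1: ⟨C=(λq. (q + q)); E=∅; K=[arg]⟩
t=2: ⟨C=-1; E=∅; K=[fun]⟩
t=3: ⟨C=(q + q); E={q↦-1}; K=∅⟩
t=4: ⟨C=q; E={q↦-1}; K=[addR]⟩
t=5: ⟨C=q; E={q↦-1}; K=[addL(-1)]⟩
→ final value -2

Answer: -2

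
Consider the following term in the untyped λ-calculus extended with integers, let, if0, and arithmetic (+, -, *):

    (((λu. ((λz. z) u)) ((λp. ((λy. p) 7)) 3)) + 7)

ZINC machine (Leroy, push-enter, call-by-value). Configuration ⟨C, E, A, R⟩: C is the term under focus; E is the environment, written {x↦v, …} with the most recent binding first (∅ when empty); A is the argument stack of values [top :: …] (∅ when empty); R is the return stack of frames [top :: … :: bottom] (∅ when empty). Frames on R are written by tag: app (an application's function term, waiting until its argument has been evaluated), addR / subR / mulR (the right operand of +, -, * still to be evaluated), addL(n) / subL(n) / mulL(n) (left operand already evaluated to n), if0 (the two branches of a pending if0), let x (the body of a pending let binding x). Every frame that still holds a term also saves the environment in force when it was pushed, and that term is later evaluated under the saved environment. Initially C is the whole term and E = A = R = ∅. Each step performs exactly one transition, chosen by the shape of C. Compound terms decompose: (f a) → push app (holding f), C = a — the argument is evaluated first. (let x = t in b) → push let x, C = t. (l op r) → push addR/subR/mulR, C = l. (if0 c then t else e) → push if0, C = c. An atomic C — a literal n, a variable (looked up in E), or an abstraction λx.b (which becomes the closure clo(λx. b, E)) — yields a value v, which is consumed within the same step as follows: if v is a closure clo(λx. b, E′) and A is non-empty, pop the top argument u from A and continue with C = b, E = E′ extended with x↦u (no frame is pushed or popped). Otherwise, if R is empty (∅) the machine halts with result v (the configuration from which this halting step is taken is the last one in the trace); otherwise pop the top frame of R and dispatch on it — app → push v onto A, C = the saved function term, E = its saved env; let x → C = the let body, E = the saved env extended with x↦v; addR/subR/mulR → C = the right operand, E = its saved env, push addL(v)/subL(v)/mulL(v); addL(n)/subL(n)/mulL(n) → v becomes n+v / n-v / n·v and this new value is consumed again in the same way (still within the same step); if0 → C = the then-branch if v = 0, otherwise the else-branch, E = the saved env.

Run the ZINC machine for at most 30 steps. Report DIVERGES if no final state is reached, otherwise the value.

0. ⟨C=(((λu. ((λz. z) u)) ((λp. ((λy. p) 7)) 3)) + 7); E=∅; A=∅; R=∅⟩
1. ⟨C=((λu. ((λz. z) u)) ((λp. ((λy. p) 7)) 3)); E=∅; A=∅; R=[addR]⟩
2. ⟨C=((λp. ((λy. p) 7)) 3); E=∅; A=∅; R=[app :: addR]⟩
3. ⟨C=3; E=∅; A=∅; R=[app :: app :: addR]⟩
4. ⟨C=(λp. ((λy. p) 7)); E=∅; A=[3]; R=[app :: addR]⟩
5. ⟨C=((λy. p) 7); E={p↦3}; A=∅; R=[app :: addR]⟩
6. ⟨C=7; E={p↦3}; A=∅; R=[app :: app :: addR]⟩
7. ⟨C=(λy. p); E={p↦3}; A=[7]; R=[app :: addR]⟩
8. ⟨C=p; E={y↦7, p↦3}; A=∅; R=[app :: addR]⟩
9. ⟨C=(λu. ((λz. z) u)); E=∅; A=[3]; R=[addR]⟩
10. ⟨C=((λz. z) u); E={u↦3}; A=∅; R=[addR]⟩
11. ⟨C=u; E={u↦3}; A=∅; R=[app :: addR]⟩
12. ⟨C=(λz. z); E={u↦3}; A=[3]; R=[addR]⟩
13. ⟨C=z; E={z↦3, u↦3}; A=∅; R=[addR]⟩
14. ⟨C=7; E=∅; A=∅; R=[addL(3)]⟩
→ final value 10

Answer: 10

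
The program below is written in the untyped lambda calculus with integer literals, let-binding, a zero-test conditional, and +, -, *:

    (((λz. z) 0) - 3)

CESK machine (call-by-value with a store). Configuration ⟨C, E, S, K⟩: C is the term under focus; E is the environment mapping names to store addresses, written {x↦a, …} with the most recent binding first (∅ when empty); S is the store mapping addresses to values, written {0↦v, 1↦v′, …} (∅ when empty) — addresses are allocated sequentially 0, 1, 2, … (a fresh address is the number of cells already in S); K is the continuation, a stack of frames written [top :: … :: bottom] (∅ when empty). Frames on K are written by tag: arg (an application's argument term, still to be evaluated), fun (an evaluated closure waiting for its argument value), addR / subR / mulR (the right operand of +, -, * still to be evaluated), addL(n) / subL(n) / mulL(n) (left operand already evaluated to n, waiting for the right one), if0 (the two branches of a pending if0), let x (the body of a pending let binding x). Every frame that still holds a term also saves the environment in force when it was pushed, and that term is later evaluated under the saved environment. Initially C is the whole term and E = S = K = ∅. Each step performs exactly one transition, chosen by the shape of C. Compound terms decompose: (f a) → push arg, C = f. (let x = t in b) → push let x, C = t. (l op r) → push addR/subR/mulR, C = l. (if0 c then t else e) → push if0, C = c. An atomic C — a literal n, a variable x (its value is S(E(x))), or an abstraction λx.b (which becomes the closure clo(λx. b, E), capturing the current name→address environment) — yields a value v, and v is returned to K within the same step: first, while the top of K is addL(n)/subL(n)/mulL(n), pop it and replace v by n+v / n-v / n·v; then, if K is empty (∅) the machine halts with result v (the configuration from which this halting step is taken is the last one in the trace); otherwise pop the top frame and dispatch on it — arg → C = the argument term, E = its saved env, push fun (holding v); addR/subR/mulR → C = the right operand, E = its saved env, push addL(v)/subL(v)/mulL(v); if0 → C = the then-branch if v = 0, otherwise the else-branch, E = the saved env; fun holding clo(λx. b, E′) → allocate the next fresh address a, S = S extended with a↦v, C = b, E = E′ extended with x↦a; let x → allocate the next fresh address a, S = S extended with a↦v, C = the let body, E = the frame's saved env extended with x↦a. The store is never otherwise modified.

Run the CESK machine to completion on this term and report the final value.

Answer: -3

Execution trace:
step 0: <C=(((λz. z) 0) - 3), E=∅, S=∅, K=∅>
step 1: <C=((λz. z) 0), E=∅, S=∅, K=[subR]>
step 2: <C=(λz. z), E=∅, S=∅, K=[arg :: subR]>
step 3: <C=0, E=∅, S=∅, K=[fun :: subR]>
step 4: <C=z, E={z↦0}, S={0↦0}, K=[subR]>
step 5: <C=3, E=∅, S={0↦0}, K=[subL(0)]>
→ final value -3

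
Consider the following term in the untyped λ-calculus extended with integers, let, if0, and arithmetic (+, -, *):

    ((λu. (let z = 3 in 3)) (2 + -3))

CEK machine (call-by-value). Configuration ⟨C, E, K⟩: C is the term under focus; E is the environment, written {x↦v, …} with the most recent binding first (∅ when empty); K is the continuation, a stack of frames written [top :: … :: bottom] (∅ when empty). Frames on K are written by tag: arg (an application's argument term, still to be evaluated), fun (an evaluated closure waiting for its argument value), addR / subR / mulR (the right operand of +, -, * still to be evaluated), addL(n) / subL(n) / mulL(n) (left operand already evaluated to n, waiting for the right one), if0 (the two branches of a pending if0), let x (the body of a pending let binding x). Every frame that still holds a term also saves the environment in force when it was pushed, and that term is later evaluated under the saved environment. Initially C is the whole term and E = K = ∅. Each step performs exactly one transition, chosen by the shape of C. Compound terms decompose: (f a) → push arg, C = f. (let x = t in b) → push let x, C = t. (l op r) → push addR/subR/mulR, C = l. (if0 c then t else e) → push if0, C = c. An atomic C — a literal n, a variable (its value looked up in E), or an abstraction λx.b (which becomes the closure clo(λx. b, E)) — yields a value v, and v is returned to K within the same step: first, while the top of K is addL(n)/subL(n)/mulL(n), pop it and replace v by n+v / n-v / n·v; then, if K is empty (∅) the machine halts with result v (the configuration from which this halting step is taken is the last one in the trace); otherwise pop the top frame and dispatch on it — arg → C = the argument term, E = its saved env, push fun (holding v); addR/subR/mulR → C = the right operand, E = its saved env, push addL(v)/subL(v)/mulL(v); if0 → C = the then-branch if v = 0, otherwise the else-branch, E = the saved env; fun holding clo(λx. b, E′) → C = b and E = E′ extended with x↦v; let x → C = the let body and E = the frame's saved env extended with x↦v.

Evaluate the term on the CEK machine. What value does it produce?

Answer: 3

Derivation:
0. <C=((λu. (let z = 3 in 3)) (2 + -3)), E=∅, K=∅>
1. <C=(λu. (let z = 3 in 3)), E=∅, K=[arg]>
2. <C=(2 + -3), E=∅, K=[fun]>
3. <C=2, E=∅, K=[addR :: fun]>
4. <C=-3, E=∅, K=[addL(2) :: fun]>
5. <C=(let z = 3 in 3), E={u↦-1}, K=∅>
6. <C=3, E={u↦-1}, K=[let z]>
7. <C=3, E={z↦3, u↦-1}, K=∅>
→ final value 3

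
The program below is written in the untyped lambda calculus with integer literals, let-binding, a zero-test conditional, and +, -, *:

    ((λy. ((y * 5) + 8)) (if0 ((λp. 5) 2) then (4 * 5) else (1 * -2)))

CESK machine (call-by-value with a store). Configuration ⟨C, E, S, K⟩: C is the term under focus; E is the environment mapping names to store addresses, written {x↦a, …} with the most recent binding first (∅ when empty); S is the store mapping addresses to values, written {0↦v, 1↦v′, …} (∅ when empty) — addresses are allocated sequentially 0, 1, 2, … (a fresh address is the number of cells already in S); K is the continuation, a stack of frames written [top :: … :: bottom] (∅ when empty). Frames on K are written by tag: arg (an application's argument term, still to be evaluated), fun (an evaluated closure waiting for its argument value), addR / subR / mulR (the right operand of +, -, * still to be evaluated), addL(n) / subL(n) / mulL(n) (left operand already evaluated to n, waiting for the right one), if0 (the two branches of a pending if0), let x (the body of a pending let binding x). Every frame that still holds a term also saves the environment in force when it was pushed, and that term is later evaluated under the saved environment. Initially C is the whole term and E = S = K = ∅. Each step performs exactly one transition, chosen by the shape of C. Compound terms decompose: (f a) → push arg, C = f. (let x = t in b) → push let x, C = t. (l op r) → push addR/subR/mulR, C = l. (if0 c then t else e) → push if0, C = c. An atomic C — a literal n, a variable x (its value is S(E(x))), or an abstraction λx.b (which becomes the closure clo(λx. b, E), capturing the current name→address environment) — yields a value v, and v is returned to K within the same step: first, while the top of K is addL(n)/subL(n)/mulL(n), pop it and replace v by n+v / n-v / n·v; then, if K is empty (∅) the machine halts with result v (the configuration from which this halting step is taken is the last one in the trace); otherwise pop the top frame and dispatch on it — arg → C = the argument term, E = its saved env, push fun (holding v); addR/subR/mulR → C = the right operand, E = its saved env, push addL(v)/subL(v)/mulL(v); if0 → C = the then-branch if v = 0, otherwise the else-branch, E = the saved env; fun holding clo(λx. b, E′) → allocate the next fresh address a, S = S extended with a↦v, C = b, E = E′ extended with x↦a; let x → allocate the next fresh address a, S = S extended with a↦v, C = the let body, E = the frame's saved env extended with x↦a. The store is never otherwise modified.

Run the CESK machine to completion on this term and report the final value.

t=0: ⟨C=((λy. ((y * 5) + 8)) (if0 ((λp. 5) 2) then (4 * 5) else (1 * -2))); E=∅; S=∅; K=∅⟩
t=1: ⟨C=(λy. ((y * 5) + 8)); E=∅; S=∅; K=[arg]⟩
t=2: ⟨C=(if0 ((λp. 5) 2) then (4 * 5) else (1 * -2)); E=∅; S=∅; K=[fun]⟩
t=3: ⟨C=((λp. 5) 2); E=∅; S=∅; K=[if0 :: fun]⟩
t=4: ⟨C=(λp. 5); E=∅; S=∅; K=[arg :: if0 :: fun]⟩
t=5: ⟨C=2; E=∅; S=∅; K=[fun :: if0 :: fun]⟩
t=6: ⟨C=5; E={p↦0}; S={0↦2}; K=[if0 :: fun]⟩
t=7: ⟨C=(1 * -2); E=∅; S={0↦2}; K=[fun]⟩
t=8: ⟨C=1; E=∅; S={0↦2}; K=[mulR :: fun]⟩
t=9: ⟨C=-2; E=∅; S={0↦2}; K=[mulL(1) :: fun]⟩
t=10: ⟨C=((y * 5) + 8); E={y↦1}; S={0↦2, 1↦-2}; K=∅⟩
t=11: ⟨C=(y * 5); E={y↦1}; S={0↦2, 1↦-2}; K=[addR]⟩
t=12: ⟨C=y; E={y↦1}; S={0↦2, 1↦-2}; K=[mulR :: addR]⟩
t=13: ⟨C=5; E={y↦1}; S={0↦2, 1↦-2}; K=[mulL(-2) :: addR]⟩
t=14: ⟨C=8; E={y↦1}; S={0↦2, 1↦-2}; K=[addL(-10)]⟩
→ final value -2

Answer: -2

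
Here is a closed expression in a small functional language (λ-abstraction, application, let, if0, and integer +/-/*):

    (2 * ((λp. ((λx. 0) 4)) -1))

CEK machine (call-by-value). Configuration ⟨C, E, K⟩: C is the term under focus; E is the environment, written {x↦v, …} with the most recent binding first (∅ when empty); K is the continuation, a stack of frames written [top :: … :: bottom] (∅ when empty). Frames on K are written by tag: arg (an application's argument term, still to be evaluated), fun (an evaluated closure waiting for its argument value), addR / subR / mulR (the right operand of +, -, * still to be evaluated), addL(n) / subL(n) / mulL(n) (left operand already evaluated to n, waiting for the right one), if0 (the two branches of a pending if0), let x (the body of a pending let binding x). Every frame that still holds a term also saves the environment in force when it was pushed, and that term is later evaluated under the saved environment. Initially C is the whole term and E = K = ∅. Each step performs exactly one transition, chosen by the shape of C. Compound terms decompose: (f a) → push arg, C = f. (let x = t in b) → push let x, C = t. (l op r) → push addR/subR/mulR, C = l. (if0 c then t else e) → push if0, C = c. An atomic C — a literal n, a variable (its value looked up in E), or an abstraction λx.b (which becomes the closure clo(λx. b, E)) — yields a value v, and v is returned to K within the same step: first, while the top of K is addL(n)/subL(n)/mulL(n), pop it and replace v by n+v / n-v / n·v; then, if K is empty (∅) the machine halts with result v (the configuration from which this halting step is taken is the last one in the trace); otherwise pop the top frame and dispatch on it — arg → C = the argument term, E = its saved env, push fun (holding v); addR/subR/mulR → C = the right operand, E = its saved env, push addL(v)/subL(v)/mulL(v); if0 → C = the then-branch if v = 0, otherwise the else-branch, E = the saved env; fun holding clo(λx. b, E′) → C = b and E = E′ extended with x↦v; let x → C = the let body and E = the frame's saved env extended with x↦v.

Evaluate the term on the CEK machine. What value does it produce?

0. ⟨C=(2 * ((λp. ((λx. 0) 4)) -1)); E=∅; K=∅⟩
1. ⟨C=2; E=∅; K=[mulR]⟩
2. ⟨C=((λp. ((λx. 0) 4)) -1); E=∅; K=[mulL(2)]⟩
3. ⟨C=(λp. ((λx. 0) 4)); E=∅; K=[arg :: mulL(2)]⟩
4. ⟨C=-1; E=∅; K=[fun :: mulL(2)]⟩
5. ⟨C=((λx. 0) 4); E={p↦-1}; K=[mulL(2)]⟩
6. ⟨C=(λx. 0); E={p↦-1}; K=[arg :: mulL(2)]⟩
7. ⟨C=4; E={p↦-1}; K=[fun :: mulL(2)]⟩
8. ⟨C=0; E={x↦4, p↦-1}; K=[mulL(2)]⟩
→ final value 0

Answer: 0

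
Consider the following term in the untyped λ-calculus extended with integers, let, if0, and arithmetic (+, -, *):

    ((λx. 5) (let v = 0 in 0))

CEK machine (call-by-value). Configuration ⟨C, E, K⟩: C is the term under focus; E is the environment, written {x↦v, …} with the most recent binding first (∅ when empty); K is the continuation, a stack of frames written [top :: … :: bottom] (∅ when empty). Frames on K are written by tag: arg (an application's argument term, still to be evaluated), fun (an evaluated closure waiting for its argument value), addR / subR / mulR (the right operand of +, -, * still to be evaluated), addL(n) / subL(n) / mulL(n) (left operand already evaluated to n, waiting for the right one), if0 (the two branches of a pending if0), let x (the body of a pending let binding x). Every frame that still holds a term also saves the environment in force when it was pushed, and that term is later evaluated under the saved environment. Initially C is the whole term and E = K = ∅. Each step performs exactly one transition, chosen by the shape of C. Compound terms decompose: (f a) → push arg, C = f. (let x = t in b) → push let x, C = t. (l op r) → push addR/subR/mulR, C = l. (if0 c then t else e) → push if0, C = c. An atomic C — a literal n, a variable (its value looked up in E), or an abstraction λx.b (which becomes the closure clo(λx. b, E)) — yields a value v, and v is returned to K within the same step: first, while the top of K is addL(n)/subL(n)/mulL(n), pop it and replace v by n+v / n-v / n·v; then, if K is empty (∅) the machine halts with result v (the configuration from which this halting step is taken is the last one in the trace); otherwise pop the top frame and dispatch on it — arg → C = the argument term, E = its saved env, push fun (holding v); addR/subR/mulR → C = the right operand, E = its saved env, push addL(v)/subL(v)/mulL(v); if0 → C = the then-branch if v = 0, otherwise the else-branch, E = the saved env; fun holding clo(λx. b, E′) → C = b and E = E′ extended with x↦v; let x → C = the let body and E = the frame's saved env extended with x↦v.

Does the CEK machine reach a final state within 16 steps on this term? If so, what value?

step 0: [C=((λx. 5) (let v = 0 in 0)) | E=∅ | K=∅]
step 1: [C=(λx. 5) | E=∅ | K=[arg]]
step 2: [C=(let v = 0 in 0) | E=∅ | K=[fun]]
step 3: [C=0 | E=∅ | K=[let v :: fun]]
step 4: [C=0 | E={v↦0} | K=[fun]]
step 5: [C=5 | E={x↦0} | K=∅]
→ final value 5

Answer: 5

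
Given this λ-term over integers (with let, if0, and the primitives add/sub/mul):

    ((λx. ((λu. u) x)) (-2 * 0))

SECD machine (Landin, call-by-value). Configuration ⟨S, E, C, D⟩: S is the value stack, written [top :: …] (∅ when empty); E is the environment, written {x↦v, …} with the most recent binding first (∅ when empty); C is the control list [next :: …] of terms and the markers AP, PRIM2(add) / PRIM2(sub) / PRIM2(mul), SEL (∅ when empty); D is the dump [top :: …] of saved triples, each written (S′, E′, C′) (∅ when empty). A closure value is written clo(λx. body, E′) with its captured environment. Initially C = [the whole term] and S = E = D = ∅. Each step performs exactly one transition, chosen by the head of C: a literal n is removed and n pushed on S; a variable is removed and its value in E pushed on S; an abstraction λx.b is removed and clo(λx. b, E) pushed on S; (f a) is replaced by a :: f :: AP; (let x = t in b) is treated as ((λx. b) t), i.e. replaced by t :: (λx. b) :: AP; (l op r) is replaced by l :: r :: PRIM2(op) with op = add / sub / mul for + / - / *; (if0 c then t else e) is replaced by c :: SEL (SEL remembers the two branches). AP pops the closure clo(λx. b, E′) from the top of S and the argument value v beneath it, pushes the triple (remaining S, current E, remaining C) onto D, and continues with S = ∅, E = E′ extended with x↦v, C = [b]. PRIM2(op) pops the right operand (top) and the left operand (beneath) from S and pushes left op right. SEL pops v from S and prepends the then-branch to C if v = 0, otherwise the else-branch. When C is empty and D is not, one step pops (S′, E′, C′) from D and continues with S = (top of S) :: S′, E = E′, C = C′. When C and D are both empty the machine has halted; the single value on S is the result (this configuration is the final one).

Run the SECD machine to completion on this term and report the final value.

t=0: [S=∅ | E=∅ | C=[((λx. ((λu. u) x)) (-2 * 0))] | D=∅]
t=1: [S=∅ | E=∅ | C=[(-2 * 0) :: (λx. ((λu. u) x)) :: AP] | D=∅]
t=2: [S=∅ | E=∅ | C=[-2 :: 0 :: PRIM2(mul) :: (λx. ((λu. u) x)) :: AP] | D=∅]
t=3: [S=[-2] | E=∅ | C=[0 :: PRIM2(mul) :: (λx. ((λu. u) x)) :: AP] | D=∅]
t=4: [S=[0 :: -2] | E=∅ | C=[PRIM2(mul) :: (λx. ((λu. u) x)) :: AP] | D=∅]
t=5: [S=[0] | E=∅ | C=[(λx. ((λu. u) x)) :: AP] | D=∅]
t=6: [S=[clo(λx. ((λu. u) x), ∅) :: 0] | E=∅ | C=[AP] | D=∅]
t=7: [S=∅ | E={x↦0} | C=[((λu. u) x)] | D=[(∅, ∅, ∅)]]
t=8: [S=∅ | E={x↦0} | C=[x :: (λu. u) :: AP] | D=[(∅, ∅, ∅)]]
t=9: [S=[0] | E={x↦0} | C=[(λu. u) :: AP] | D=[(∅, ∅, ∅)]]
t=10: [S=[clo(λu. u, {x↦0}) :: 0] | E={x↦0} | C=[AP] | D=[(∅, ∅, ∅)]]
t=11: [S=∅ | E={u↦0, x↦0} | C=[u] | D=[(∅, {x↦0}, ∅) :: (∅, ∅, ∅)]]
t=12: [S=[0] | E={u↦0, x↦0} | C=∅ | D=[(∅, {x↦0}, ∅) :: (∅, ∅, ∅)]]
t=13: [S=[0] | E={x↦0} | C=∅ | D=[(∅, ∅, ∅)]]
t=14: [S=[0] | E=∅ | C=∅ | D=∅]
→ final value 0

Answer: 0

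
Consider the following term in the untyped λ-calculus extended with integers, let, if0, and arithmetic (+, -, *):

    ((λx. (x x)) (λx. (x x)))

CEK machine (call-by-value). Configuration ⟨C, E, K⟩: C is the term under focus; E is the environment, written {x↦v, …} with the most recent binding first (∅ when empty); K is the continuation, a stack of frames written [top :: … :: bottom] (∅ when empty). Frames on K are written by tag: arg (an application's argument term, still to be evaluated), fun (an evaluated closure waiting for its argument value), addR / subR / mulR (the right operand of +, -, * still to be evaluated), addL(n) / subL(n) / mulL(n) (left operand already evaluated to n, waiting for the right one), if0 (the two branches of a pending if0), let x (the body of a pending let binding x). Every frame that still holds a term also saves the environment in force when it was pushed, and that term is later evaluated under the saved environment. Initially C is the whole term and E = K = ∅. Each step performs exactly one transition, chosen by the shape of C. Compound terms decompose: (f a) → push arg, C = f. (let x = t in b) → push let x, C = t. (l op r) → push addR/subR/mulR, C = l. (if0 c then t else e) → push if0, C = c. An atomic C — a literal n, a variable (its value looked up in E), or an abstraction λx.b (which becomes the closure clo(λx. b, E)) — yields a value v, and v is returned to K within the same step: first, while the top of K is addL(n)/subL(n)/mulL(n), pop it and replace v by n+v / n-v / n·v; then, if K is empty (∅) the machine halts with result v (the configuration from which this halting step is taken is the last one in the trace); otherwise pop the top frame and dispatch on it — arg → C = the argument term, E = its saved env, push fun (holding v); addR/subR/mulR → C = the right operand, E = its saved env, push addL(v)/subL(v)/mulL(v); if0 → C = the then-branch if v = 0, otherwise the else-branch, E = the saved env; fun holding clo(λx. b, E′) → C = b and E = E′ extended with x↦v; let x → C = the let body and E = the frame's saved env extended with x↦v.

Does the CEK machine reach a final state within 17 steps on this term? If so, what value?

Answer: DIVERGES (no final state within 17 steps)

Execution trace:
0. <C=((λx. (x x)) (λx. (x x))), E=∅, K=∅>
1. <C=(λx. (x x)), E=∅, K=[arg]>
2. <C=(λx. (x x)), E=∅, K=[fun]>
3. <C=(x x), E={x↦clo(λx. (x x), ∅)}, K=∅>
4. <C=x, E={x↦clo(λx. (x x), ∅)}, K=[arg]>
5. <C=x, E={x↦clo(λx. (x x), ∅)}, K=[fun]>
… configuration repeats with period 3 (steps 3–5 recur indefinitely) …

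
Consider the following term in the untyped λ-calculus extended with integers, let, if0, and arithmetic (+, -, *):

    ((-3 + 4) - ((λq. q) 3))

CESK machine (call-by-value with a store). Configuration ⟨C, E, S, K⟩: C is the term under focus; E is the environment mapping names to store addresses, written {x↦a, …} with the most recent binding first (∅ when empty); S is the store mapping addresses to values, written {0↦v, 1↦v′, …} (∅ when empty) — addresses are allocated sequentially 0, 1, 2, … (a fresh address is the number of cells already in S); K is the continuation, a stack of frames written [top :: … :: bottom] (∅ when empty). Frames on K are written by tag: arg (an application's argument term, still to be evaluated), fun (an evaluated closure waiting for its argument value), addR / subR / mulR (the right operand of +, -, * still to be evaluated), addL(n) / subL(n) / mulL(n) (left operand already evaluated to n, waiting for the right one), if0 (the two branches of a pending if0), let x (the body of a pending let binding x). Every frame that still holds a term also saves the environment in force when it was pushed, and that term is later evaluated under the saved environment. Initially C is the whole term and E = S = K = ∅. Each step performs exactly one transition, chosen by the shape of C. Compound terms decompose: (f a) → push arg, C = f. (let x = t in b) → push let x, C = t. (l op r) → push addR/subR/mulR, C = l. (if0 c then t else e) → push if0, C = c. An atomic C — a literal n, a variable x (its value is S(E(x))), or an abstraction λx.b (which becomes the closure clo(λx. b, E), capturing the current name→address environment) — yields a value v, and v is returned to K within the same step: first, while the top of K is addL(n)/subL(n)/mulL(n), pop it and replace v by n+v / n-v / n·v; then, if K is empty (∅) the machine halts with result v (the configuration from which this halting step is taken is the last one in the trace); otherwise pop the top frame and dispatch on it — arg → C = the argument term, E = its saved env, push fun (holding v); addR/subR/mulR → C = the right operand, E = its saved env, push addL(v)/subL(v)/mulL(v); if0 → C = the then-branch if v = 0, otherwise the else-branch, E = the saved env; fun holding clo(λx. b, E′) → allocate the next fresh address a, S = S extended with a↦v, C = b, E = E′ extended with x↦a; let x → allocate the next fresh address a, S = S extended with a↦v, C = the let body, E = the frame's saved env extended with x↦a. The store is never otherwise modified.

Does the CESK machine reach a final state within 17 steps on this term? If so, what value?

step 0: ⟨C=((-3 + 4) - ((λq. q) 3)); E=∅; S=∅; K=∅⟩
step 1: ⟨C=(-3 + 4); E=∅; S=∅; K=[subR]⟩
step 2: ⟨C=-3; E=∅; S=∅; K=[addR :: subR]⟩
step 3: ⟨C=4; E=∅; S=∅; K=[addL(-3) :: subR]⟩
step 4: ⟨C=((λq. q) 3); E=∅; S=∅; K=[subL(1)]⟩
step 5: ⟨C=(λq. q); E=∅; S=∅; K=[arg :: subL(1)]⟩
step 6: ⟨C=3; E=∅; S=∅; K=[fun :: subL(1)]⟩
step 7: ⟨C=q; E={q↦0}; S={0↦3}; K=[subL(1)]⟩
→ final value -2

Answer: -2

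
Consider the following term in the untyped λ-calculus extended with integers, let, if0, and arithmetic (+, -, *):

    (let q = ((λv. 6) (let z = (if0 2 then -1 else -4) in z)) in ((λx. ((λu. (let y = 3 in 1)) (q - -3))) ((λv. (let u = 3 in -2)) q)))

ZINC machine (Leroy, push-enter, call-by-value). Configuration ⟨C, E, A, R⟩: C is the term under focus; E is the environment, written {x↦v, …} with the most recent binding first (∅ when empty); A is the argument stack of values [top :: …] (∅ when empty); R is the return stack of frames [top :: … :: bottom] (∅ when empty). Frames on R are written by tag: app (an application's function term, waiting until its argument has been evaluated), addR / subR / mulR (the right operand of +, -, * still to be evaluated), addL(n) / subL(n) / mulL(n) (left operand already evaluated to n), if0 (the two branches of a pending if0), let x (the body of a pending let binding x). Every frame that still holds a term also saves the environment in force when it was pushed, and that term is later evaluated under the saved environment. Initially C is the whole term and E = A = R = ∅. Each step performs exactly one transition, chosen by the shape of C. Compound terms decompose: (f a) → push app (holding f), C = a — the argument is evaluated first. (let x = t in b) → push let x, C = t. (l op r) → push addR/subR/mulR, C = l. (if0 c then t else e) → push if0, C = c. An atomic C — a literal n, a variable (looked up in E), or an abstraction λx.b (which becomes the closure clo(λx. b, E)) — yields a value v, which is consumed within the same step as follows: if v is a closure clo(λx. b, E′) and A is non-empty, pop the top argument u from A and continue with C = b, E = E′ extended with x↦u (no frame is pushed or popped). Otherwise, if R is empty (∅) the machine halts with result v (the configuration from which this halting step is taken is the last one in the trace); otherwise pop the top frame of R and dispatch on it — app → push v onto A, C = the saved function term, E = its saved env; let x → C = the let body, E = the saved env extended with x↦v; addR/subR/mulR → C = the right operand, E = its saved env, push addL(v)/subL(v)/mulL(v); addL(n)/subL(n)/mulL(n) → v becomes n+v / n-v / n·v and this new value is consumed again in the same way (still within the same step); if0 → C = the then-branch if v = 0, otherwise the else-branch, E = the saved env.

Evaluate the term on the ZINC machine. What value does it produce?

Answer: 1

Machine steps:
[0] [C=(let q = ((λv. 6) (let z = (if0 2 then -1 else -4) in z)) in ((λx. ((λu. (let y = 3 in 1)) (q - -3))) ((λv. (let u = 3 in -2)) q))) | E=∅ | A=∅ | R=∅]
[1] [C=((λv. 6) (let z = (if0 2 then -1 else -4) in z)) | E=∅ | A=∅ | R=[let q]]
[2] [C=(let z = (if0 2 then -1 else -4) in z) | E=∅ | A=∅ | R=[app :: let q]]
[3] [C=(if0 2 then -1 else -4) | E=∅ | A=∅ | R=[let z :: app :: let q]]
[4] [C=2 | E=∅ | A=∅ | R=[if0 :: let z :: app :: let q]]
[5] [C=-4 | E=∅ | A=∅ | R=[let z :: app :: let q]]
[6] [C=z | E={z↦-4} | A=∅ | R=[app :: let q]]
[7] [C=(λv. 6) | E=∅ | A=[-4] | R=[let q]]
[8] [C=6 | E={v↦-4} | A=∅ | R=[let q]]
[9] [C=((λx. ((λu. (let y = 3 in 1)) (q - -3))) ((λv. (let u = 3 in -2)) q)) | E={q↦6} | A=∅ | R=∅]
[10] [C=((λv. (let u = 3 in -2)) q) | E={q↦6} | A=∅ | R=[app]]
[11] [C=q | E={q↦6} | A=∅ | R=[app :: app]]
[12] [C=(λv. (let u = 3 in -2)) | E={q↦6} | A=[6] | R=[app]]
[13] [C=(let u = 3 in -2) | E={v↦6, q↦6} | A=∅ | R=[app]]
[14] [C=3 | E={v↦6, q↦6} | A=∅ | R=[let u :: app]]
[15] [C=-2 | E={u↦3, v↦6, q↦6} | A=∅ | R=[app]]
[16] [C=(λx. ((λu. (let y = 3 in 1)) (q - -3))) | E={q↦6} | A=[-2] | R=∅]
[17] [C=((λu. (let y = 3 in 1)) (q - -3)) | E={x↦-2, q↦6} | A=∅ | R=∅]
[18] [C=(q - -3) | E={x↦-2, q↦6} | A=∅ | R=[app]]
[19] [C=q | E={x↦-2, q↦6} | A=∅ | R=[subR :: app]]
[20] [C=-3 | E={x↦-2, q↦6} | A=∅ | R=[subL(6) :: app]]
[21] [C=(λu. (let y = 3 in 1)) | E={x↦-2, q↦6} | A=[9] | R=∅]
[22] [C=(let y = 3 in 1) | E={u↦9, x↦-2, q↦6} | A=∅ | R=∅]
[23] [C=3 | E={u↦9, x↦-2, q↦6} | A=∅ | R=[let y]]
[24] [C=1 | E={y↦3, u↦9, x↦-2, q↦6} | A=∅ | R=∅]
→ final value 1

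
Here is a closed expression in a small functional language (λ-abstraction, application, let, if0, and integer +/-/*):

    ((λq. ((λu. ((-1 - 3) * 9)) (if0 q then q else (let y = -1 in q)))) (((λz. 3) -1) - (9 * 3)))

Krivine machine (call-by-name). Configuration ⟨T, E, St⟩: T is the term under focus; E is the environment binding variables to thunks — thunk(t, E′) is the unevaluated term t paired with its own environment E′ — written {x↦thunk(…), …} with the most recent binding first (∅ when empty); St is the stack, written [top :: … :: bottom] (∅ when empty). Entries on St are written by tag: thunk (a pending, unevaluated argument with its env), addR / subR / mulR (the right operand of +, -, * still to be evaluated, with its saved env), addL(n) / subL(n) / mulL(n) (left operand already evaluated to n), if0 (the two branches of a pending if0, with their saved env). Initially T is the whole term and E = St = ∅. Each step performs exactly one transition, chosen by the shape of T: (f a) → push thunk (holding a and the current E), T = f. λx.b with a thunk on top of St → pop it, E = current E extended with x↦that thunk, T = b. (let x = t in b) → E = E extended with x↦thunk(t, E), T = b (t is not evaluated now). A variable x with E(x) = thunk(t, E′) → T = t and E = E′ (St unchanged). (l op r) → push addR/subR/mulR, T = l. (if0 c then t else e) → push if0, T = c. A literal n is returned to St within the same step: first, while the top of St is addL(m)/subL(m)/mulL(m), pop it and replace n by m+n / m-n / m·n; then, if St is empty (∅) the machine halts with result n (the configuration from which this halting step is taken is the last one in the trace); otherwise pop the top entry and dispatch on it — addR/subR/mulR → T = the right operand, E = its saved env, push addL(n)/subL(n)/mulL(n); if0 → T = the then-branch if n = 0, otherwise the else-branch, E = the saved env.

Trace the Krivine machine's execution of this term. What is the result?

Answer: -36

Derivation:
t=0: ⟨T=((λq. ((λu. ((-1 - 3) * 9)) (if0 q then q else (let y = -1 in q)))) (((λz. 3) -1) - (9 * 3))); E=∅; St=∅⟩
t=1: ⟨T=(λq. ((λu. ((-1 - 3) * 9)) (if0 q then q else (let y = -1 in q)))); E=∅; St=[thunk]⟩
t=2: ⟨T=((λu. ((-1 - 3) * 9)) (if0 q then q else (let y = -1 in q))); E={q↦thunk((((λz. 3) -1) - (9 * 3)), ∅)}; St=∅⟩
t=3: ⟨T=(λu. ((-1 - 3) * 9)); E={q↦thunk((((λz. 3) -1) - (9 * 3)), ∅)}; St=[thunk]⟩
t=4: ⟨T=((-1 - 3) * 9); E={u↦thunk((if0 q then q else (let y = -1 in q)), {q↦thunk((((λz. 3) -1) - (9 * 3)), ∅)}), q↦thunk((((λz. 3) -1) - (9 * 3)), ∅)}; St=∅⟩
t=5: ⟨T=(-1 - 3); E={u↦thunk((if0 q then q else (let y = -1 in q)), {q↦thunk((((λz. 3) -1) - (9 * 3)), ∅)}), q↦thunk((((λz. 3) -1) - (9 * 3)), ∅)}; St=[mulR]⟩
t=6: ⟨T=-1; E={u↦thunk((if0 q then q else (let y = -1 in q)), {q↦thunk((((λz. 3) -1) - (9 * 3)), ∅)}), q↦thunk((((λz. 3) -1) - (9 * 3)), ∅)}; St=[subR :: mulR]⟩
t=7: ⟨T=3; E={u↦thunk((if0 q then q else (let y = -1 in q)), {q↦thunk((((λz. 3) -1) - (9 * 3)), ∅)}), q↦thunk((((λz. 3) -1) - (9 * 3)), ∅)}; St=[subL(-1) :: mulR]⟩
t=8: ⟨T=9; E={u↦thunk((if0 q then q else (let y = -1 in q)), {q↦thunk((((λz. 3) -1) - (9 * 3)), ∅)}), q↦thunk((((λz. 3) -1) - (9 * 3)), ∅)}; St=[mulL(-4)]⟩
→ final value -36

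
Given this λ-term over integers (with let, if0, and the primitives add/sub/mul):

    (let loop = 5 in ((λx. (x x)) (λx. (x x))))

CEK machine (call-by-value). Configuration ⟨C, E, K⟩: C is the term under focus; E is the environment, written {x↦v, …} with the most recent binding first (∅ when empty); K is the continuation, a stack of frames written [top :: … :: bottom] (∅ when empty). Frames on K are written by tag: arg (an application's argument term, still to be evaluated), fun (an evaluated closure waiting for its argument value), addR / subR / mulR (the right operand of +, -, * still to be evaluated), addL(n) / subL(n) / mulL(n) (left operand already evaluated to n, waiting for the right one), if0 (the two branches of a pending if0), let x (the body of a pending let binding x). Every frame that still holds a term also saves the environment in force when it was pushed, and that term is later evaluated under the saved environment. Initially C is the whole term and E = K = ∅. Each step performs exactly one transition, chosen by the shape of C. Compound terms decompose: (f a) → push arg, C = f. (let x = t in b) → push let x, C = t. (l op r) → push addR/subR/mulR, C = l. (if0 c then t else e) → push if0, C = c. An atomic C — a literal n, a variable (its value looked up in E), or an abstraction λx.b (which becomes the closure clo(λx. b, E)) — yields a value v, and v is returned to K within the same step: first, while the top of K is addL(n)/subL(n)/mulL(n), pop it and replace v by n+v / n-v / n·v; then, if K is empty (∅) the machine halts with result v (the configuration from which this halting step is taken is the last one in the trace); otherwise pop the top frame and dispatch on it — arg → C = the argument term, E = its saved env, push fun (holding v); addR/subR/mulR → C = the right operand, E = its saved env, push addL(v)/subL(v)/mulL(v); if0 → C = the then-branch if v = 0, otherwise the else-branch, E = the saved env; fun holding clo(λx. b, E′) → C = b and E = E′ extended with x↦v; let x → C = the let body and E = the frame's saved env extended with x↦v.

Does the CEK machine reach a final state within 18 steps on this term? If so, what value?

0. [C=(let loop = 5 in ((λx. (x x)) (λx. (x x)))) | E=∅ | K=∅]
1. [C=5 | E=∅ | K=[let loop]]
2. [C=((λx. (x x)) (λx. (x x))) | E={loop↦5} | K=∅]
3. [C=(λx. (x x)) | E={loop↦5} | K=[arg]]
4. [C=(λx. (x x)) | E={loop↦5} | K=[fun]]
5. [C=(x x) | E={x↦clo(λx. (x x), {loop↦5}), loop↦5} | K=∅]
6. [C=x | E={x↦clo(λx. (x x), {loop↦5}), loop↦5} | K=[arg]]
7. [C=x | E={x↦clo(λx. (x x), {loop↦5}), loop↦5} | K=[fun]]
… configuration repeats with period 3 (steps 5–7 recur indefinitely) …

Answer: DIVERGES (no final state within 18 steps)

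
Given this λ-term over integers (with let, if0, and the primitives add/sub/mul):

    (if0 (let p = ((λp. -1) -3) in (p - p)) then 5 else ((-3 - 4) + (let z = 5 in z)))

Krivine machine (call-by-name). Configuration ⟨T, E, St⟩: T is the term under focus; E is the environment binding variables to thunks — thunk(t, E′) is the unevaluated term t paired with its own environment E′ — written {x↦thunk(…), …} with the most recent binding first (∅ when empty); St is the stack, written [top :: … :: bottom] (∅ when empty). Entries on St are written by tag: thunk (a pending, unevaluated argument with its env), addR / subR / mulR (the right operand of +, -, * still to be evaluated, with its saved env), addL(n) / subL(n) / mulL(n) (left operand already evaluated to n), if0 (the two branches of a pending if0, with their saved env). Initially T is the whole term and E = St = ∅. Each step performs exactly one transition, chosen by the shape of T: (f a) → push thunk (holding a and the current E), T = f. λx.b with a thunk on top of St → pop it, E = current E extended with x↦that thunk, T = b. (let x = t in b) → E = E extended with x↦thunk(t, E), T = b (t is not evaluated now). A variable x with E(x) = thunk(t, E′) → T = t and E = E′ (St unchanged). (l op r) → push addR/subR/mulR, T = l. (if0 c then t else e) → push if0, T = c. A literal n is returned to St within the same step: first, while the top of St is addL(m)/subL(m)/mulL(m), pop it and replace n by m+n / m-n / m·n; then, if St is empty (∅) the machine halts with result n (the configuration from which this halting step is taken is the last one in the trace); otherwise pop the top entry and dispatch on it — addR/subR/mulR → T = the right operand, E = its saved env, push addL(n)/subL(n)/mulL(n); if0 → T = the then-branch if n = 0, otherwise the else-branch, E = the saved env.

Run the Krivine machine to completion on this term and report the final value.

[0] <T=(if0 (let p = ((λp. -1) -3) in (p - p)) then 5 else ((-3 - 4) + (let z = 5 in z))), E=∅, St=∅>
[1] <T=(let p = ((λp. -1) -3) in (p - p)), E=∅, St=[if0]>
[2] <T=(p - p), E={p↦thunk(((λp. -1) -3), ∅)}, St=[if0]>
[3] <T=p, E={p↦thunk(((λp. -1) -3), ∅)}, St=[subR :: if0]>
[4] <T=((λp. -1) -3), E=∅, St=[subR :: if0]>
[5] <T=(λp. -1), E=∅, St=[thunk :: subR :: if0]>
[6] <T=-1, E={p↦thunk(-3, ∅)}, St=[subR :: if0]>
[7] <T=p, E={p↦thunk(((λp. -1) -3), ∅)}, St=[subL(-1) :: if0]>
[8] <T=((λp. -1) -3), E=∅, St=[subL(-1) :: if0]>
[9] <T=(λp. -1), E=∅, St=[thunk :: subL(-1) :: if0]>
[10] <T=-1, E={p↦thunk(-3, ∅)}, St=[subL(-1) :: if0]>
[11] <T=5, E=∅, St=∅>
→ final value 5

Answer: 5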